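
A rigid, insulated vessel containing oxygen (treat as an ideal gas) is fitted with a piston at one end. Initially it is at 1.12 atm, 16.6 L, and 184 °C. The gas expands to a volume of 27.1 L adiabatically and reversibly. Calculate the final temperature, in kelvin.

T₂ ≈ 376 K

Adiabatic: T₁V₁^(γ−1) = T₂V₂^(γ−1) ⇒ T₂ = T₁ (V₁/V₂)^(γ−1).
γ = 7/5 for a diatomic ideal gas.
T₁ = 184 °C = 457.1 K.
T₂ = 457.1 × (16.6/27.1)^(2/5) = 375.8 K.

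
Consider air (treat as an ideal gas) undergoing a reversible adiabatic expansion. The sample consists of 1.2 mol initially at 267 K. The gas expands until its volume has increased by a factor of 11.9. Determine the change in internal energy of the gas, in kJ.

ΔU ≈ -4.19 kJ

Adiabatic: T₁V₁^(γ−1) = T₂V₂^(γ−1) ⇒ T₂ = T₁ (V₁/V₂)^(γ−1).
γ = 7/5 for a diatomic ideal gas, so γ−1 = 2/5.
T₂ = 267 × (1/11.9)^(2/5) = 99.15 K.
Q = 0, so ΔU = W_on_gas = nCᵥΔT with Cᵥ = R/(γ−1) = 20.79 J/(mol·K).
ΔU = 1.2 × 20.79 × (99.15 − 267) = -4187 J.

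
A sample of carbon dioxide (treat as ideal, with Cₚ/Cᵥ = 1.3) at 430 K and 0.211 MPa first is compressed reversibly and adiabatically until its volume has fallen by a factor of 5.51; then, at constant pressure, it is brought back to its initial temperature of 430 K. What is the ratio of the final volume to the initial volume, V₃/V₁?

V₃/V₁ ≈ 0.109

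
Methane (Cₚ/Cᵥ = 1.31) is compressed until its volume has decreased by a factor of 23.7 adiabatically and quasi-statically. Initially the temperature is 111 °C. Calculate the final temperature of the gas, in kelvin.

T₂ ≈ 1020 K

For a reversible adiabat TV^(γ−1) is constant, so T₂ = T₁ (V₁/V₂)^(γ−1).
T₁ = 111 °C = 384.1 K.
T₂ = 384.1 × 23.7^(0.31) = 1025 K.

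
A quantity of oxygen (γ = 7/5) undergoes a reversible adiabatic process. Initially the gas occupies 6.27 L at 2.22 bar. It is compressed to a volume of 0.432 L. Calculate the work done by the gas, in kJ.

W ≈ -6.67 kJ

P₂ = P₁(V₁/V₂)^γ = 2.22×(6.27/0.432)^(7/5) = 93.94 bar.
For a reversible adiabat, W_by_gas = (P₁V₁ − P₂V₂)/(γ−1).
W_by = (222000×0.00627 − 9.394×10^6×0.000432) / (2/5) = -6666 J.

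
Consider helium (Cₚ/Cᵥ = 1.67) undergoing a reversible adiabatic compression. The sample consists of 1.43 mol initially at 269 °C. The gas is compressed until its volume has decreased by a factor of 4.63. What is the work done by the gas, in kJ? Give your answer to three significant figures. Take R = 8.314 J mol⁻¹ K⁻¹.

W ≈ -17.2 kJ

For a reversible adiabat TV^(γ−1) is constant, so T₂ = T₁ (V₁/V₂)^(γ−1).
T₁ = 269 °C = 542.1 K.
T₂ = 542.1 × 4.63^(0.67) = 1514 K.
Q = 0, so ΔU = W_on_gas = nCᵥΔT with Cᵥ = R/(γ−1) = 12.41 J/(mol·K).
ΔU = 1.43 × 12.41 × (1514 − 542.1) = 17240 J.
Work done by the gas = −ΔU = -17240 J.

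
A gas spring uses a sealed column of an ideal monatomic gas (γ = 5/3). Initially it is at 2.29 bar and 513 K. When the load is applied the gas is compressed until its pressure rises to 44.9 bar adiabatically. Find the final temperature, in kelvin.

Adiabatic: T₂/T₁ = (P₂/P₁)^((γ−1)/γ).
T₂ = 513 × (44.9/2.29)^(2/5) = 1687 K.

T₂ ≈ 1690 K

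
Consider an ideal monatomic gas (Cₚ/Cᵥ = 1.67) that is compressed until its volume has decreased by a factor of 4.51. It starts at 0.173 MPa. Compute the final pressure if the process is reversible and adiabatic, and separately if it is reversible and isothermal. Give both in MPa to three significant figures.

adiabatic: 2.14 MPa; isothermal: 0.780 MPa

Isothermal: P₂ = P₁(V₁/V₂) = 0.173×4.51 = 0.7802 MPa.
Adiabatic: P₂ = P₁(V₁/V₂)^γ = 0.173×4.51^(1.67) = 2.141 MPa.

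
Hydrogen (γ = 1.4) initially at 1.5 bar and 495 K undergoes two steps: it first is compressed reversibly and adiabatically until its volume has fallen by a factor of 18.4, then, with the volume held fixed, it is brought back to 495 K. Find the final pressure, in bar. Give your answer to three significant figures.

Adiabatic step (PV^γ = const): P₂ = 1.5×18.4^(1.4) = 88.48 bar; T₂ = 495×18.4^(0.4) = 1587 K.
Isochoric: P₃ = P₂(T₃/T₂) = 88.48 × (495/1587) = 27.6 bar.

P₃ ≈ 27.6 bar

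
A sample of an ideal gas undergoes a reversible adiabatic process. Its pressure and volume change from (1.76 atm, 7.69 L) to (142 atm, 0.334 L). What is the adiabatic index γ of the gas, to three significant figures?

γ ≈ 1.40

PV^γ = const ⇒ γ = ln(P₂/P₁) / ln(V₁/V₂).
γ = ln(142/1.76) / ln(7.69/0.334) = 1.4.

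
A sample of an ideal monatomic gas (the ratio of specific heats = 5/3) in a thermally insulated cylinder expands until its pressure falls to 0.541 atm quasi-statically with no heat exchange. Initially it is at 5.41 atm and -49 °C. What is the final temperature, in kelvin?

Along an adiabat T P^((1−γ)/γ) is constant, so T₂ = T₁ (P₂/P₁)^((γ−1)/γ).
T₁ = -49 °C = 224.1 K.
T₂ = 224.1 × (0.541/5.41)^(2/5) = 89.24 K.

T₂ ≈ 89.2 K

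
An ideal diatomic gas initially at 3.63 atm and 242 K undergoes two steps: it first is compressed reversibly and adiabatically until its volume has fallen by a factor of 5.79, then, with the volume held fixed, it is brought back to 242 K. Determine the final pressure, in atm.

P₃ ≈ 21.0 atm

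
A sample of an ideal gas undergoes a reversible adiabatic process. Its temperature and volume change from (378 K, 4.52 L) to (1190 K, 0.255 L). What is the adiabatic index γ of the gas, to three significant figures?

TV^(γ−1) = const ⇒ γ − 1 = ln(T₂/T₁) / ln(V₁/V₂).
γ = 1 + ln(1190/378) / ln(4.52/0.255) = 1.399.

γ ≈ 1.40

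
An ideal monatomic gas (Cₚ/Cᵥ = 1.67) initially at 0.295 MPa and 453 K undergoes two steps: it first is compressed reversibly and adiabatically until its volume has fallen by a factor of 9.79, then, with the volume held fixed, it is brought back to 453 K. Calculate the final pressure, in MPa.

P₃ ≈ 2.89 MPa

Adiabatic step (PV^γ = const): P₂ = 0.295×9.79^(1.67) = 13.32 MPa; T₂ = 453×9.79^(0.67) = 2089 K.
Isochoric: P₃ = P₂(T₃/T₂) = 13.32 × (453/2089) = 2.888 MPa.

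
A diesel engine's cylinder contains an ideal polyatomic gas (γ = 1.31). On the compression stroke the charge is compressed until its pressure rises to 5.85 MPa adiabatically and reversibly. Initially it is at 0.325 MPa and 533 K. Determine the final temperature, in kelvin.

Adiabatic: T₂/T₁ = (P₂/P₁)^((γ−1)/γ).
T₂ = 533 × (5.85/0.325)^(0.237) = 1056 K.

T₂ ≈ 1060 K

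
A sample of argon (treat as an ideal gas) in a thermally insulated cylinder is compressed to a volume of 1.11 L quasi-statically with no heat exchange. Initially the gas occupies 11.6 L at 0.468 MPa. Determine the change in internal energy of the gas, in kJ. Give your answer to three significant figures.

γ = 5/3 for a monatomic ideal gas.
P₂ = P₁(V₁/V₂)^γ = 0.468×(11.6/1.11)^(5/3) = 23.38 MPa.
For a reversible adiabat, W_by_gas = (P₁V₁ − P₂V₂)/(γ−1).
W_by = (468000×0.0116 − 2.338×10^7×0.00111) / (2/3) = -30780 J.
Q = 0 ⇒ ΔU = −W_by = 30780 J.

ΔU ≈ 30.8 kJ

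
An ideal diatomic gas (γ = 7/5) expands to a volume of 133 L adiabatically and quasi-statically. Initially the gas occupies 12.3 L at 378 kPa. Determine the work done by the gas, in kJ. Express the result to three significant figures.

W ≈ 7.14 kJ

P₂ = P₁(V₁/V₂)^γ = 378×(12.3/133)^(7/5) = 13.49 kPa.
For a reversible adiabat, W_by_gas = (P₁V₁ − P₂V₂)/(γ−1).
W_by = (378000×0.0123 − 13490×0.133) / (2/5) = 7139 J.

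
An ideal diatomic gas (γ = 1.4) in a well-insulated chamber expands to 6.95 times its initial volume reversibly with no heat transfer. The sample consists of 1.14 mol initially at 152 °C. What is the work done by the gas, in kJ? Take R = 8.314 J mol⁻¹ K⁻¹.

W ≈ 5.44 kJ

Adiabatic: T₁V₁^(γ−1) = T₂V₂^(γ−1) ⇒ T₂ = T₁ (V₁/V₂)^(γ−1).
T₁ = 152 °C = 425.1 K.
T₂ = 425.1 × (1/6.95)^(0.4) = 195.8 K.
Q = 0, so ΔU = W_on_gas = nCᵥΔT with Cᵥ = R/(γ−1) = 20.79 J/(mol·K).
ΔU = 1.14 × 20.79 × (195.8 − 425.1) = -5435 J.
Work done by the gas = −ΔU = 5435 J.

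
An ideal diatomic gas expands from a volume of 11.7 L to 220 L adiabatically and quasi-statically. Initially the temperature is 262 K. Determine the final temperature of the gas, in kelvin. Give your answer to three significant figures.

T₂ ≈ 81.0 K

For a reversible adiabat TV^(γ−1) is constant, so T₂ = T₁ (V₁/V₂)^(γ−1).
For a diatomic ideal gas γ = 7/5, so γ−1 = 2/5.
T₂ = 262 × (11.7/220)^(2/5) = 81.02 K.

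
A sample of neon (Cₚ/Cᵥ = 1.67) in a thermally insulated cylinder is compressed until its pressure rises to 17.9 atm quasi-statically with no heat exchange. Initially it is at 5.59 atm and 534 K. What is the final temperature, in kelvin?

T₂ ≈ 852 K

Along an adiabat T P^((1−γ)/γ) is constant, so T₂ = T₁ (P₂/P₁)^((γ−1)/γ).
T₂ = 534 × (17.9/5.59)^(0.401) = 851.8 K.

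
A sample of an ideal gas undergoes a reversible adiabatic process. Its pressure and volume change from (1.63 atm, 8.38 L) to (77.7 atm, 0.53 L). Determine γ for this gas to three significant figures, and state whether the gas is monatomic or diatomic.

γ ≈ 1.40; diatomic

PV^γ = const ⇒ γ = ln(P₂/P₁) / ln(V₁/V₂).
γ = ln(77.7/1.63) / ln(8.38/0.53) = 1.4.
γ ≈ 1.40 is close to 7/5, so the gas is diatomic.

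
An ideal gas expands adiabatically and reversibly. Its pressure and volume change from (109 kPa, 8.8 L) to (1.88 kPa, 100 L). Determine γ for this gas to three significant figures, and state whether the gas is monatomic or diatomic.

γ ≈ 1.67; monatomic

PV^γ = const ⇒ γ = ln(P₂/P₁) / ln(V₁/V₂).
γ = ln(1.88/109) / ln(8.8/100) = 1.671.
γ ≈ 1.67 is close to 5/3, so the gas is monatomic.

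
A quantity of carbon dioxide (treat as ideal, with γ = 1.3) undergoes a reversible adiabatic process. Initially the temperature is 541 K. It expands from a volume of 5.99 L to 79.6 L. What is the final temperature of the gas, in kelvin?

T₂ ≈ 249 K

Adiabatic: T₁V₁^(γ−1) = T₂V₂^(γ−1) ⇒ T₂ = T₁ (V₁/V₂)^(γ−1).
T₂ = 541 × (5.99/79.6)^(0.3) = 249 K.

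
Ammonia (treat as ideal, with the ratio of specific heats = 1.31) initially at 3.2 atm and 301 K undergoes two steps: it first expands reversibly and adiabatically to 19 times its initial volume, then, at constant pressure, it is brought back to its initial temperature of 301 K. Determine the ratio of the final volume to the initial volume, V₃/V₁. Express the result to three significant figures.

Adiabatic step: V₂/V₁ = 19; T₂ = T₁·(1/19)^(0.31) = 120.8 K.
Isobaric step: V₃/V₂ = T₃/T₂ = 301/120.8.
V₃/V₁ = (V₂/V₁)(V₃/V₂) = 19 × (301/120.8) = 47.33.

V₃/V₁ ≈ 47.3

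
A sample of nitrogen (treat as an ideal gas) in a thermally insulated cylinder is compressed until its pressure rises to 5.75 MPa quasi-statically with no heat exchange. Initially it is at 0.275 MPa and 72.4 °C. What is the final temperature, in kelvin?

Along an adiabat T P^((1−γ)/γ) is constant, so T₂ = T₁ (P₂/P₁)^((γ−1)/γ).
For a diatomic ideal gas γ = 7/5, so (γ−1)/γ = 2/7.
T₁ = 72.4 °C = 345.5 K.
T₂ = 345.5 × (5.75/0.275)^(2/7) = 823.7 K.

T₂ ≈ 824 K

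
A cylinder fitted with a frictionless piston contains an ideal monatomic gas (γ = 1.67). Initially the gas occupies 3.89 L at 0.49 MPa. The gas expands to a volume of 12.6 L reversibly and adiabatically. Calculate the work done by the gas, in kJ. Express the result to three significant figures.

W ≈ 1.55 kJ

P₂ = P₁(V₁/V₂)^γ = 0.49×(3.89/12.6)^(1.67) = 0.06883 MPa.
For a reversible adiabat, W_by_gas = (P₁V₁ − P₂V₂)/(γ−1).
W_by = (490000×0.00389 − 68830×0.0126) / (0.67) = 1550 J.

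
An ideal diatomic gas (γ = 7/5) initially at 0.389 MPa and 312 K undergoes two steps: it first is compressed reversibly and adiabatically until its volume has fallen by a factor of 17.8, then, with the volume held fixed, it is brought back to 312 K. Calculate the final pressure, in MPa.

P₃ ≈ 6.92 MPa

Adiabatic step (PV^γ = const): P₂ = 0.389×17.8^(7/5) = 21.9 MPa; T₂ = 312×17.8^(2/5) = 987 K.
Isochoric: P₃ = P₂(T₃/T₂) = 21.9 × (312/987) = 6.924 MPa.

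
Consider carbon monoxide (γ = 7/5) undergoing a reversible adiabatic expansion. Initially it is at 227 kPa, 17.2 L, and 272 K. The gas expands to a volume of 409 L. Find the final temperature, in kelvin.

T₂ ≈ 76.6 K

Adiabatic: T₁V₁^(γ−1) = T₂V₂^(γ−1) ⇒ T₂ = T₁ (V₁/V₂)^(γ−1).
T₂ = 272 × (17.2/409)^(2/5) = 76.58 K.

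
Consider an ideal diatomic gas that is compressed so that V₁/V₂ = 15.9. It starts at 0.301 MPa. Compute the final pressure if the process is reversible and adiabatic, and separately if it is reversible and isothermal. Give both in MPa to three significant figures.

adiabatic: 14.5 MPa; isothermal: 4.79 MPa

For a diatomic ideal gas γ = 7/5.
Isothermal: P₂ = P₁(V₁/V₂) = 0.301×15.9 = 4.786 MPa.
Adiabatic: P₂ = P₁(V₁/V₂)^γ = 0.301×15.9^(7/5) = 14.47 MPa.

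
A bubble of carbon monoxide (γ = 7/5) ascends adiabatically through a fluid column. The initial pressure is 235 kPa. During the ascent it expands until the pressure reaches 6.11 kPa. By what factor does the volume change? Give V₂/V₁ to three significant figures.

From PV^γ = const, V₂/V₁ = (P₁/P₂)^(1/γ).
V₂/V₁ = (235/6.11)^(5/7) = 13.56.

V₂/V₁ ≈ 13.6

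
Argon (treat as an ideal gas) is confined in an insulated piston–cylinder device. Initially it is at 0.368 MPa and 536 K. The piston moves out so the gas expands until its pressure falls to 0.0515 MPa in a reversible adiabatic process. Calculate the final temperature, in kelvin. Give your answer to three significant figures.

T₂ ≈ 244 K

Along an adiabat T P^((1−γ)/γ) is constant, so T₂ = T₁ (P₂/P₁)^((γ−1)/γ).
For a monatomic ideal gas γ = 5/3, so (γ−1)/γ = 2/5.
T₂ = 536 × (0.0515/0.368)^(2/5) = 244.1 K.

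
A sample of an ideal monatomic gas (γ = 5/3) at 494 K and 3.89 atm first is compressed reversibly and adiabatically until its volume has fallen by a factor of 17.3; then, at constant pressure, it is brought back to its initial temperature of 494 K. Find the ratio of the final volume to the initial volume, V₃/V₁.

Adiabatic step: V₂/V₁ = 0.0578; T₂ = T₁·17.3^(2/3) = 3304 K.
Isobaric step: V₃/V₂ = T₃/T₂ = 494/3304.
V₃/V₁ = (V₂/V₁)(V₃/V₂) = 0.0578 × (494/3304) = 0.008642.

V₃/V₁ ≈ 0.00864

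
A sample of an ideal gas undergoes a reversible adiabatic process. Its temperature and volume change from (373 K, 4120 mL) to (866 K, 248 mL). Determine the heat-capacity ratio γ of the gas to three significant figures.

TV^(γ−1) = const ⇒ γ − 1 = ln(T₂/T₁) / ln(V₁/V₂).
γ = 1 + ln(866/373) / ln(4120/248) = 1.3.

γ ≈ 1.30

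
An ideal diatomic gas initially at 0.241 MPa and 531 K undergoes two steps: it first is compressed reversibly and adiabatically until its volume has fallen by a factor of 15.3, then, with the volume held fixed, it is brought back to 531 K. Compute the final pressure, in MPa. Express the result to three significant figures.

P₃ ≈ 3.69 MPa

For a diatomic ideal gas γ = 7/5.
Adiabatic step (PV^γ = const): P₂ = 0.241×15.3^(7/5) = 10.98 MPa; T₂ = 531×15.3^(2/5) = 1581 K.
Isochoric: P₃ = P₂(T₃/T₂) = 10.98 × (531/1581) = 3.687 MPa.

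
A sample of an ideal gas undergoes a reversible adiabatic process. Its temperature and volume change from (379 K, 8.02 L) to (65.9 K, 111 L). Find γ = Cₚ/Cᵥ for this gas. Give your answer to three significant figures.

γ ≈ 1.67

TV^(γ−1) = const ⇒ γ − 1 = ln(T₂/T₁) / ln(V₁/V₂).
γ = 1 + ln(65.9/379) / ln(8.02/111) = 1.666.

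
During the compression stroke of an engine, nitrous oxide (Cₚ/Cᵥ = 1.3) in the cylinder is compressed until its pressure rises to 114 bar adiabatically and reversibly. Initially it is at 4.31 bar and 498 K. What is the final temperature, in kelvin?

Adiabatic: T₂/T₁ = (P₂/P₁)^((γ−1)/γ).
T₂ = 498 × (114/4.31)^(0.231) = 1060 K.

T₂ ≈ 1060 K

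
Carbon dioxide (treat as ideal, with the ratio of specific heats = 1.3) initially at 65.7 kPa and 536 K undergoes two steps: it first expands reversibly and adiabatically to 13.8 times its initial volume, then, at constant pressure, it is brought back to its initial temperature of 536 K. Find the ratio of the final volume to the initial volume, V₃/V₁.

Adiabatic step: V₂/V₁ = 13.8; T₂ = T₁·(1/13.8)^(0.3) = 243.9 K.
Isobaric step: V₃/V₂ = T₃/T₂ = 536/243.9.
V₃/V₁ = (V₂/V₁)(V₃/V₂) = 13.8 × (536/243.9) = 30.33.

V₃/V₁ ≈ 30.3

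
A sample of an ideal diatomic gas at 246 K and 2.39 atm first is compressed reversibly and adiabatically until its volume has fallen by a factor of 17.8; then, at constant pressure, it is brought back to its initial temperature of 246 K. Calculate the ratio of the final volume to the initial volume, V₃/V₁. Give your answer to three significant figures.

For a diatomic ideal gas γ = 7/5.
Adiabatic step: V₂/V₁ = 0.05618; T₂ = T₁·17.8^(2/5) = 778.2 K.
Isobaric step: V₃/V₂ = T₃/T₂ = 246/778.2.
V₃/V₁ = (V₂/V₁)(V₃/V₂) = 0.05618 × (246/778.2) = 0.01776.

V₃/V₁ ≈ 0.0178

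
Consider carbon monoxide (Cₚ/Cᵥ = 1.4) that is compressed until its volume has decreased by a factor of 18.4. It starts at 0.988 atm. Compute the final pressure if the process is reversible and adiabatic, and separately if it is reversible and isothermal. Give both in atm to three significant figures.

adiabatic: 58.3 atm; isothermal: 18.2 atm

Isothermal: P₂ = P₁(V₁/V₂) = 0.988×18.4 = 18.18 atm.
Adiabatic: P₂ = P₁(V₁/V₂)^γ = 0.988×18.4^(1.4) = 58.28 atm.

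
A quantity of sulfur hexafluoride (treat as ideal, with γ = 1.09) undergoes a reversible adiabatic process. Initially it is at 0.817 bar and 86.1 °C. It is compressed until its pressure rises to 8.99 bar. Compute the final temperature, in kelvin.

T₂ ≈ 438 K

Along an adiabat T P^((1−γ)/γ) is constant, so T₂ = T₁ (P₂/P₁)^((γ−1)/γ).
T₁ = 86.1 °C = 359.2 K.
T₂ = 359.2 × (8.99/0.817)^(0.0826) = 437.9 K.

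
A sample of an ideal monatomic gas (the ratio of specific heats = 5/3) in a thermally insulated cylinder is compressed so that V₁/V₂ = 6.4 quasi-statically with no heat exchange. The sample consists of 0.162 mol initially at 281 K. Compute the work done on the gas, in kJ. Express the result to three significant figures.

For a reversible adiabat TV^(γ−1) is constant, so T₂ = T₁ (V₁/V₂)^(γ−1).
T₂ = 281 × 6.4^(2/3) = 968.6 K.
Q = 0, so ΔU = W_on_gas = nCᵥΔT with Cᵥ = R/(γ−1) = 12.47 J/(mol·K).
ΔU = 0.162 × 12.47 × (968.6 − 281) = 1389 J.

W ≈ 1.39 kJ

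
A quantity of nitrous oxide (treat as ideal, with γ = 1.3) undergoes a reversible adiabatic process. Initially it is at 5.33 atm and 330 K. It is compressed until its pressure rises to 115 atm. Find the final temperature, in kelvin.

Adiabatic: T₂/T₁ = (P₂/P₁)^((γ−1)/γ).
T₂ = 330 × (115/5.33)^(0.231) = 670.4 K.

T₂ ≈ 670 K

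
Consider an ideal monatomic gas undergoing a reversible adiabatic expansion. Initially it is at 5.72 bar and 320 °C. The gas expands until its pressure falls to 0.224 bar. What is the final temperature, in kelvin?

Adiabatic: T₂/T₁ = (P₂/P₁)^((γ−1)/γ).
For a monatomic ideal gas γ = 5/3, so (γ−1)/γ = 2/5.
T₁ = 320 °C = 593.1 K.
T₂ = 593.1 × (0.224/5.72)^(2/5) = 162.3 K.

T₂ ≈ 162 K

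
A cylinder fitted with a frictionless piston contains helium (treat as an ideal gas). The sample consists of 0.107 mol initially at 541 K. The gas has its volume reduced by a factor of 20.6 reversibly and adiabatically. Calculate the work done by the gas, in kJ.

W ≈ -4.70 kJ

For a reversible adiabat TV^(γ−1) is constant, so T₂ = T₁ (V₁/V₂)^(γ−1).
γ = 5/3 for a monatomic ideal gas, so γ−1 = 2/3.
T₂ = 541 × 20.6^(2/3) = 4065 K.
Q = 0, so ΔU = W_on_gas = nCᵥΔT with Cᵥ = R/(γ−1) = 12.47 J/(mol·K).
ΔU = 0.107 × 12.47 × (4065 − 541) = 4703 J.
Work done by the gas = −ΔU = -4703 J.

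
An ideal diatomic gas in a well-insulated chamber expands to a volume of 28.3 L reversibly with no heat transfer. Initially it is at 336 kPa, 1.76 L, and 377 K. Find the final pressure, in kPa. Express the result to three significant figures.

P₂ ≈ 6.88 kPa

Since PV^γ is constant along a reversible adiabat, P₂ = P₁ (V₁/V₂)^γ.
γ = 7/5 for a diatomic ideal gas.
P₂ = 336 × (1.76/28.3)^(7/5) = 6.879 kPa.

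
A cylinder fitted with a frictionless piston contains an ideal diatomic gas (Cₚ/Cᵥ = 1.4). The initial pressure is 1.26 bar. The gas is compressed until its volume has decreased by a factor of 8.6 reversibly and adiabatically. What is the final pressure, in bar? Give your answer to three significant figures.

Adiabatic: P₁V₁^γ = P₂V₂^γ ⇒ P₂ = P₁ (V₁/V₂)^γ.
P₂ = 1.26 × 8.6^(1.4) = 25.63 bar.

P₂ ≈ 25.6 bar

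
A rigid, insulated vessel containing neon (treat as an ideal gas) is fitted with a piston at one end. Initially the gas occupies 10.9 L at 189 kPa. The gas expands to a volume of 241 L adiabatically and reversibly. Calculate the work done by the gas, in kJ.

γ = 5/3 for a monatomic ideal gas.
P₂ = P₁(V₁/V₂)^γ = 189×(10.9/241)^(5/3) = 1.085 kPa.
For a reversible adiabat, W_by_gas = (P₁V₁ − P₂V₂)/(γ−1).
W_by = (189000×0.0109 − 1085×0.241) / (2/3) = 2698 J.

W ≈ 2.70 kJ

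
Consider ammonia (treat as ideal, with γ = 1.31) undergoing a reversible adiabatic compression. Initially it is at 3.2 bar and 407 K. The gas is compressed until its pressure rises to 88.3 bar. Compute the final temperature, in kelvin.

T₂ ≈ 892 K

Along an adiabat T P^((1−γ)/γ) is constant, so T₂ = T₁ (P₂/P₁)^((γ−1)/γ).
T₂ = 407 × (88.3/3.2)^(0.237) = 892.4 K.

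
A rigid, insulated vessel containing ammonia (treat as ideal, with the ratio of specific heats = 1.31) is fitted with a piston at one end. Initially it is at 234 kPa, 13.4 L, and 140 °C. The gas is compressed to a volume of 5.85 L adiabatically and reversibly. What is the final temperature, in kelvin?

For a reversible adiabat TV^(γ−1) is constant, so T₂ = T₁ (V₁/V₂)^(γ−1).
T₁ = 140 °C = 413.1 K.
T₂ = 413.1 × (13.4/5.85)^(0.31) = 534.2 K.

T₂ ≈ 534 K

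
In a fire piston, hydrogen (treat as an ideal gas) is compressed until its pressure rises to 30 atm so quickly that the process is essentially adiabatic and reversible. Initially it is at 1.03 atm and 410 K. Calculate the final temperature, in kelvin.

Adiabatic: T₂/T₁ = (P₂/P₁)^((γ−1)/γ).
For a diatomic ideal gas γ = 7/5, so (γ−1)/γ = 2/7.
T₂ = 410 × (30/1.03)^(2/7) = 1074 K.

T₂ ≈ 1070 K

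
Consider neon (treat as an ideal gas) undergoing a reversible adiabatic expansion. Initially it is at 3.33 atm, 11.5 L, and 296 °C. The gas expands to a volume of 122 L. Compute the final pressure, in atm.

Adiabatic: P₁V₁^γ = P₂V₂^γ ⇒ P₂ = P₁ (V₁/V₂)^γ.
γ = 5/3 for a monatomic ideal gas.
P₂ = 3.33 × (11.5/122)^(5/3) = 0.06501 atm.

P₂ ≈ 0.0650 atm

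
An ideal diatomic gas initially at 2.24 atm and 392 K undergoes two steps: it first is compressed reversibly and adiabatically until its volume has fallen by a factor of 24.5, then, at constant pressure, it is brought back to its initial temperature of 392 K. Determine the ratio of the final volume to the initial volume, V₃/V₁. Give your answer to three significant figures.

V₃/V₁ ≈ 0.0114

For a diatomic ideal gas γ = 7/5.
Adiabatic step: V₂/V₁ = 0.04082; T₂ = T₁·24.5^(2/5) = 1409 K.
Isobaric step: V₃/V₂ = T₃/T₂ = 392/1409.
V₃/V₁ = (V₂/V₁)(V₃/V₂) = 0.04082 × (392/1409) = 0.01135.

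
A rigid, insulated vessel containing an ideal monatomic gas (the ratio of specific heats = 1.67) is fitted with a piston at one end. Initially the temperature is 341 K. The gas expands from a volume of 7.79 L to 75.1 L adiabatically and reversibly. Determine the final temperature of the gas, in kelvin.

T₂ ≈ 74.7 K

For a reversible adiabat TV^(γ−1) is constant, so T₂ = T₁ (V₁/V₂)^(γ−1).
T₂ = 341 × (7.79/75.1)^(0.67) = 74.71 K.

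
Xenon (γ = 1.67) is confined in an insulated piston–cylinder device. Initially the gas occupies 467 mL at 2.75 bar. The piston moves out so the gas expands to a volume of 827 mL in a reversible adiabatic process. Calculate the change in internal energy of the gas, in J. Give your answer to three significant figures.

ΔU ≈ -61.0 J

P₂ = P₁(V₁/V₂)^γ = 2.75×(467/827)^(1.67) = 1.059 bar.
For a reversible adiabat, W_by_gas = (P₁V₁ − P₂V₂)/(γ−1).
W_by = (275000×0.000467 − 105900×0.000827) / (0.67) = 60.98 J.
Q = 0 ⇒ ΔU = −W_by = -60.98 J.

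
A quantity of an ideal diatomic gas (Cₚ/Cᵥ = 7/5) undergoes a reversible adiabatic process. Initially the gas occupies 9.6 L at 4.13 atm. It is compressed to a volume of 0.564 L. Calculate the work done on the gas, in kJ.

P₂ = P₁(V₁/V₂)^γ = 4.13×(9.6/0.564)^(7/5) = 218.4 atm.
For a reversible adiabat, W_by_gas = (P₁V₁ − P₂V₂)/(γ−1).
W_by = (418500×0.0096 − 2.213×10^7×0.000564) / (2/5) = -21170 J.
W_on_gas = −W_by = 21170 J.

W ≈ 21.2 kJ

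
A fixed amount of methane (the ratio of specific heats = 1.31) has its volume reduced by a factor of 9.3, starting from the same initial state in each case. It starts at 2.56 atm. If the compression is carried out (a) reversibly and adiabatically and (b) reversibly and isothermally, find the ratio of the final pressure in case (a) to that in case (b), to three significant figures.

P_adiabatic / P_isothermal ≈ 2.00

Isothermal: P_b = P₁(V₁/V₂) = 2.56×9.3.
Adiabatic: P_a = P₁(V₁/V₂)^γ = 2.56×9.3^(1.31).
P_a/P_b = (V₁/V₂)^(γ−1) = 9.3^(0.31) = 1.996.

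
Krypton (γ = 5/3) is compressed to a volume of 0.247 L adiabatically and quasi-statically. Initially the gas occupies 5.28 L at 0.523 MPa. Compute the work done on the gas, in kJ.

P₂ = P₁(V₁/V₂)^γ = 0.523×(5.28/0.247)^(5/3) = 86.11 MPa.
For a reversible adiabat, W_by_gas = (P₁V₁ − P₂V₂)/(γ−1).
W_by = (523000×0.00528 − 8.611×10^7×0.000247) / (2/3) = -27760 J.
W_on_gas = −W_by = 27760 J.

W ≈ 27.8 kJ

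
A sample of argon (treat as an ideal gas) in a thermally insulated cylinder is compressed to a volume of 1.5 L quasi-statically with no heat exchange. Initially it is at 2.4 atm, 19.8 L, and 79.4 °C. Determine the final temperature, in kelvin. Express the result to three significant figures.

Adiabatic: T₁V₁^(γ−1) = T₂V₂^(γ−1) ⇒ T₂ = T₁ (V₁/V₂)^(γ−1).
γ = 5/3 for a monatomic ideal gas.
T₁ = 79.4 °C = 352.5 K.
T₂ = 352.5 × (19.8/1.5)^(2/3) = 1969 K.

T₂ ≈ 1970 K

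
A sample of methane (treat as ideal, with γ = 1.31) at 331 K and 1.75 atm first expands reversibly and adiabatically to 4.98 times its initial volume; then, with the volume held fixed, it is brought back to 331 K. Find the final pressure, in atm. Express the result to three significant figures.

P₃ ≈ 0.351 atm

Adiabatic step (PV^γ = const): P₂ = 1.75×(1/4.98)^(1.31) = 0.2136 atm; T₂ = 331×(1/4.98)^(0.31) = 201.2 K.
Isochoric: P₃ = P₂(T₃/T₂) = 0.2136 × (331/201.2) = 0.3514 atm.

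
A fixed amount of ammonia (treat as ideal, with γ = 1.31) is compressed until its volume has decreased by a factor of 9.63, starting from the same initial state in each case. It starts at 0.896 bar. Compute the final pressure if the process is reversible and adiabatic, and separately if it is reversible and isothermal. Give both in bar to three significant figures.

adiabatic: 17.4 bar; isothermal: 8.63 bar

Isothermal: P₂ = P₁(V₁/V₂) = 0.896×9.63 = 8.628 bar.
Adiabatic: P₂ = P₁(V₁/V₂)^γ = 0.896×9.63^(1.31) = 17.41 bar.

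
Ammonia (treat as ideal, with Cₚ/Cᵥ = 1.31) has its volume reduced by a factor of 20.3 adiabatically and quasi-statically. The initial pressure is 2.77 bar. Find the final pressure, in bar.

P₂ ≈ 143 bar

Since PV^γ is constant along a reversible adiabat, P₂ = P₁ (V₁/V₂)^γ.
P₂ = 2.77 × 20.3^(1.31) = 143 bar.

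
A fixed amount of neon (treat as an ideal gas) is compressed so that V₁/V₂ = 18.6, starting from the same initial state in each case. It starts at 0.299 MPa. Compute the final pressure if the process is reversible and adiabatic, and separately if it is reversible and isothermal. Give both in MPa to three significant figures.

For a monatomic ideal gas γ = 5/3.
Isothermal: P₂ = P₁(V₁/V₂) = 0.299×18.6 = 5.561 MPa.
Adiabatic: P₂ = P₁(V₁/V₂)^γ = 0.299×18.6^(5/3) = 39.04 MPa.

adiabatic: 39.0 MPa; isothermal: 5.56 MPa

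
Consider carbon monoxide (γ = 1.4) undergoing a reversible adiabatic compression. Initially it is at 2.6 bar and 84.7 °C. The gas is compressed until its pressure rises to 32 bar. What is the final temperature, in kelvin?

T₂ ≈ 733 K

Along an adiabat T P^((1−γ)/γ) is constant, so T₂ = T₁ (P₂/P₁)^((γ−1)/γ).
T₁ = 84.7 °C = 357.8 K.
T₂ = 357.8 × (32/2.6)^(0.286) = 733.1 K.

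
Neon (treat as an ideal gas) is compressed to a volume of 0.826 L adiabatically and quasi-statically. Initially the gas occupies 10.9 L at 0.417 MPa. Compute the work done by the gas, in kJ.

γ = 5/3 for a monatomic ideal gas.
P₂ = P₁(V₁/V₂)^γ = 0.417×(10.9/0.826)^(5/3) = 30.73 MPa.
For a reversible adiabat, W_by_gas = (P₁V₁ − P₂V₂)/(γ−1).
W_by = (417000×0.0109 − 3.073×10^7×0.000826) / (2/3) = -31260 J.

W ≈ -31.3 kJ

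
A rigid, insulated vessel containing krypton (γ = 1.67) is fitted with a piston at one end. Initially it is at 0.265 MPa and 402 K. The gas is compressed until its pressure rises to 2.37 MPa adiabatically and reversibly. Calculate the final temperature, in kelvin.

Along an adiabat T P^((1−γ)/γ) is constant, so T₂ = T₁ (P₂/P₁)^((γ−1)/γ).
T₂ = 402 × (2.37/0.265)^(0.401) = 968.2 K.

T₂ ≈ 968 K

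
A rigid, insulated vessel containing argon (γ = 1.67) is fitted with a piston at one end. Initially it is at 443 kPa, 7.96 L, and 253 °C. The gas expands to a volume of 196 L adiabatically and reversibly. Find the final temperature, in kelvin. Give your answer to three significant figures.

Adiabatic: T₁V₁^(γ−1) = T₂V₂^(γ−1) ⇒ T₂ = T₁ (V₁/V₂)^(γ−1).
T₁ = 253 °C = 526.1 K.
T₂ = 526.1 × (7.96/196)^(0.67) = 61.5 K.

T₂ ≈ 61.5 K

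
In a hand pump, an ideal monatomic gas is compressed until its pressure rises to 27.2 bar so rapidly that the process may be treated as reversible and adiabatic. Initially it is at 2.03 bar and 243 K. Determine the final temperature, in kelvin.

Along an adiabat T P^((1−γ)/γ) is constant, so T₂ = T₁ (P₂/P₁)^((γ−1)/γ).
For a monatomic ideal gas γ = 5/3, so (γ−1)/γ = 2/5.
T₂ = 243 × (27.2/2.03)^(2/5) = 686.2 K.

T₂ ≈ 686 K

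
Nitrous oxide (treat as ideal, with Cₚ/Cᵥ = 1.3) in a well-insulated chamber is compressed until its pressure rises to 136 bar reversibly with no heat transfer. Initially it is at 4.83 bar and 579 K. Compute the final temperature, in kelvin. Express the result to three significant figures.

Adiabatic: T₂/T₁ = (P₂/P₁)^((γ−1)/γ).
T₂ = 579 × (136/4.83)^(0.231) = 1251 K.

T₂ ≈ 1250 K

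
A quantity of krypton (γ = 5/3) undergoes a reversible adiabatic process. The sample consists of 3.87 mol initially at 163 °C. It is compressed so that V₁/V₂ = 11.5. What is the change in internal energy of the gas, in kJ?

ΔU ≈ 86.2 kJ

For a reversible adiabat TV^(γ−1) is constant, so T₂ = T₁ (V₁/V₂)^(γ−1).
T₁ = 163 °C = 436.1 K.
T₂ = 436.1 × 11.5^(2/3) = 2222 K.
Q = 0, so ΔU = W_on_gas = nCᵥΔT with Cᵥ = R/(γ−1) = 12.47 J/(mol·K).
ΔU = 3.87 × 12.47 × (2222 − 436.1) = 86200 J.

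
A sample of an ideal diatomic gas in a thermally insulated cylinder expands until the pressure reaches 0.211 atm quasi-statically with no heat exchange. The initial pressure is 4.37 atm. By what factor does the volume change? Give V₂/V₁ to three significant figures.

V₂/V₁ ≈ 8.71

From PV^γ = const, V₂/V₁ = (P₁/P₂)^(1/γ).
For a diatomic ideal gas γ = 7/5.
V₂/V₁ = (4.37/0.211)^(5/7) = 8.712.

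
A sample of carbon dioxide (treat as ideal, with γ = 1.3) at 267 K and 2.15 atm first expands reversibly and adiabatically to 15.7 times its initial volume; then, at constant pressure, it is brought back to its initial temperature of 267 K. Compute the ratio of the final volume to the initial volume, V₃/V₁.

V₃/V₁ ≈ 35.9

Adiabatic step: V₂/V₁ = 15.7; T₂ = T₁·(1/15.7)^(0.3) = 116.9 K.
Isobaric step: V₃/V₂ = T₃/T₂ = 267/116.9.
V₃/V₁ = (V₂/V₁)(V₃/V₂) = 15.7 × (267/116.9) = 35.86.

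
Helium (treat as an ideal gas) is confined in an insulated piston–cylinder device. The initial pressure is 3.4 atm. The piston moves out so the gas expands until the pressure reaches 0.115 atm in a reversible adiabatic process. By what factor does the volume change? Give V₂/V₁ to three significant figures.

From PV^γ = const, V₂/V₁ = (P₁/P₂)^(1/γ).
For a monatomic ideal gas γ = 5/3.
V₂/V₁ = (3.4/0.115)^(3/5) = 7.629.

V₂/V₁ ≈ 7.63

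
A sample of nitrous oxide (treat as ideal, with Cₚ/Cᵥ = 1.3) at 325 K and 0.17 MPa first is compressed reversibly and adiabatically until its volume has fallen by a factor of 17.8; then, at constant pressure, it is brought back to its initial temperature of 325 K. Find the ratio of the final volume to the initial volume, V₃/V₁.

Adiabatic step: V₂/V₁ = 0.05618; T₂ = T₁·17.8^(0.3) = 770.9 K.
Isobaric step: V₃/V₂ = T₃/T₂ = 325/770.9.
V₃/V₁ = (V₂/V₁)(V₃/V₂) = 0.05618 × (325/770.9) = 0.02368.

V₃/V₁ ≈ 0.0237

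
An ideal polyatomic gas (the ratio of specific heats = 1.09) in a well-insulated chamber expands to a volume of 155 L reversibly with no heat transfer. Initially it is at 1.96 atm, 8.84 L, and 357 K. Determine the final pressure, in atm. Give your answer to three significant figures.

Adiabatic: P₁V₁^γ = P₂V₂^γ ⇒ P₂ = P₁ (V₁/V₂)^γ.
P₂ = 1.96 × (8.84/155)^(1.09) = 0.08638 atm.

P₂ ≈ 0.0864 atm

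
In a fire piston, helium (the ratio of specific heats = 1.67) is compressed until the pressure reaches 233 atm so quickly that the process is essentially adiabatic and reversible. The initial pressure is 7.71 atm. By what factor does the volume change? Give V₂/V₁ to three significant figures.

V₂/V₁ ≈ 0.130

From PV^γ = const, V₂/V₁ = (P₁/P₂)^(1/γ).
V₂/V₁ = (7.71/233)^(0.599) = 0.1299.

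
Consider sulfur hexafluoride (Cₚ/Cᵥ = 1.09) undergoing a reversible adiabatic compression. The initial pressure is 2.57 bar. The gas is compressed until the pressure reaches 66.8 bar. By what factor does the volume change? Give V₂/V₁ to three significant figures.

V₂/V₁ ≈ 0.0503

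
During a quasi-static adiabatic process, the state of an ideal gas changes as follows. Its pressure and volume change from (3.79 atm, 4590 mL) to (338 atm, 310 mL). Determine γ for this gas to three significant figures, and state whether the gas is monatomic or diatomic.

PV^γ = const ⇒ γ = ln(P₂/P₁) / ln(V₁/V₂).
γ = ln(338/3.79) / ln(4590/310) = 1.666.
γ ≈ 1.67 is close to 5/3, so the gas is monatomic.

γ ≈ 1.67; monatomic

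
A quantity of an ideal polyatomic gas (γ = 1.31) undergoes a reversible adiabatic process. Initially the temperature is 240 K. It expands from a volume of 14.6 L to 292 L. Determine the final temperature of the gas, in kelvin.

Adiabatic: T₁V₁^(γ−1) = T₂V₂^(γ−1) ⇒ T₂ = T₁ (V₁/V₂)^(γ−1).
T₂ = 240 × (14.6/292)^(0.31) = 94.82 K.

T₂ ≈ 94.8 K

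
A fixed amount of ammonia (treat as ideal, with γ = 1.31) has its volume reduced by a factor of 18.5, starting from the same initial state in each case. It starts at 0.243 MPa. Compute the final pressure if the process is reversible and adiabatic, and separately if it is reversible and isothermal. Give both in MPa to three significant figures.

Isothermal: P₂ = P₁(V₁/V₂) = 0.243×18.5 = 4.495 MPa.
Adiabatic: P₂ = P₁(V₁/V₂)^γ = 0.243×18.5^(1.31) = 11.11 MPa.

adiabatic: 11.1 MPa; isothermal: 4.50 MPa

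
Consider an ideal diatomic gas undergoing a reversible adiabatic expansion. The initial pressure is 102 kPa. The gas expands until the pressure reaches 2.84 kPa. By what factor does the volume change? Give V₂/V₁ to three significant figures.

From PV^γ = const, V₂/V₁ = (P₁/P₂)^(1/γ).
For a diatomic ideal gas γ = 7/5.
V₂/V₁ = (102/2.84)^(5/7) = 12.91.

V₂/V₁ ≈ 12.9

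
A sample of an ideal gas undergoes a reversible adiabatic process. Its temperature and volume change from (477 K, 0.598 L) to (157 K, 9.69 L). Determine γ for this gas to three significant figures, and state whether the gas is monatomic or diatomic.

TV^(γ−1) = const ⇒ γ − 1 = ln(T₂/T₁) / ln(V₁/V₂).
γ = 1 + ln(157/477) / ln(0.598/9.69) = 1.399.
γ ≈ 1.40 is close to 7/5, so the gas is diatomic.

γ ≈ 1.40; diatomic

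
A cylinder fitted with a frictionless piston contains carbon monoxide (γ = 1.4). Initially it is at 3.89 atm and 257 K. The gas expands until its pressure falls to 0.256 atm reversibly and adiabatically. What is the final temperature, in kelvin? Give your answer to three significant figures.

T₂ ≈ 118 K

Along an adiabat T P^((1−γ)/γ) is constant, so T₂ = T₁ (P₂/P₁)^((γ−1)/γ).
T₂ = 257 × (0.256/3.89)^(0.286) = 118.1 K.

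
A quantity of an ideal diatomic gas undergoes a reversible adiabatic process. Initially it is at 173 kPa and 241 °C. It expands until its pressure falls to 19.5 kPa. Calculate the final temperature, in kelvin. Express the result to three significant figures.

T₂ ≈ 276 K

Adiabatic: T₂/T₁ = (P₂/P₁)^((γ−1)/γ).
For a diatomic ideal gas γ = 7/5, so (γ−1)/γ = 2/7.
T₁ = 241 °C = 514.1 K.
T₂ = 514.1 × (19.5/173)^(2/7) = 275.6 K.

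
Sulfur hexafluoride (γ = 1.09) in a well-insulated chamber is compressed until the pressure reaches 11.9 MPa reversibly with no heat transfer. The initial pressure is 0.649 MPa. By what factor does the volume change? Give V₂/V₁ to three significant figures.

V₂/V₁ ≈ 0.0693

From PV^γ = const, V₂/V₁ = (P₁/P₂)^(1/γ).
V₂/V₁ = (0.649/11.9)^(0.917) = 0.06934.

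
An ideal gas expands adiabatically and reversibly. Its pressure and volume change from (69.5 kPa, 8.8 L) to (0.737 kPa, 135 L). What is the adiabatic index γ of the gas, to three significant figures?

PV^γ = const ⇒ γ = ln(P₂/P₁) / ln(V₁/V₂).
γ = ln(0.737/69.5) / ln(8.8/135) = 1.665.

γ ≈ 1.67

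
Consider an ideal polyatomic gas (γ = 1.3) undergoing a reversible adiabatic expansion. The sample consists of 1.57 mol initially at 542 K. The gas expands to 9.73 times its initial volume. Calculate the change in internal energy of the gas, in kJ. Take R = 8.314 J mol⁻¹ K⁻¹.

Adiabatic: T₁V₁^(γ−1) = T₂V₂^(γ−1) ⇒ T₂ = T₁ (V₁/V₂)^(γ−1).
T₂ = 542 × (1/9.73)^(0.3) = 273.9 K.
Q = 0, so ΔU = W_on_gas = nCᵥΔT with Cᵥ = R/(γ−1) = 27.71 J/(mol·K).
ΔU = 1.57 × 27.71 × (273.9 − 542) = -11670 J.

ΔU ≈ -11.7 kJ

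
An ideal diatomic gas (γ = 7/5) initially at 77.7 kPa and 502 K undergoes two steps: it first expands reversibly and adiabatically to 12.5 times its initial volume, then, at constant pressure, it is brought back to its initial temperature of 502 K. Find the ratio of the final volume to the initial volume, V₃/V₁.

V₃/V₁ ≈ 34.3

Adiabatic step: V₂/V₁ = 12.5; T₂ = T₁·(1/12.5)^(2/5) = 182.8 K.
Isobaric step: V₃/V₂ = T₃/T₂ = 502/182.8.
V₃/V₁ = (V₂/V₁)(V₃/V₂) = 12.5 × (502/182.8) = 34.33.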